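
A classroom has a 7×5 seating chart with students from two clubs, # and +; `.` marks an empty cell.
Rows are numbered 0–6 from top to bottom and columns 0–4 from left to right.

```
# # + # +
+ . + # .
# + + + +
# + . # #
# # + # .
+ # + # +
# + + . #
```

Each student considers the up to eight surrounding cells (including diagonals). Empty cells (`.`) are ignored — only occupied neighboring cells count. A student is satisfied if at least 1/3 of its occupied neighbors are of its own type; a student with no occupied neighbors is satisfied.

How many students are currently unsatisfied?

(0,0)# 1/2 ✓
(0,1)# 1/4 ✗
(0,2)+ 1/4 ✗
(0,3)# 1/4 ✗
(0,4)+ 0/2 ✗
(1,0)+ 1/4 ✗
(1,2)+ 4/7 ✓
(1,3)# 1/7 ✗
(2,0)# 1/4 ✗
(2,1)+ 4/6 ✓
(2,2)+ 4/6 ✓
(2,3)+ 3/6 ✓
(2,4)+ 1/4 ✗
(3,0)# 3/5 ✓
(3,1)+ 3/7 ✓
(3,3)# 2/6 ✓
(3,4)# 2/4 ✓
(4,0)# 3/5 ✓
(4,1)# 3/7 ✓
(4,2)+ 2/7 ✗
(4,3)# 3/6 ✓
(5,0)+ 1/5 ✗
(5,1)# 3/8 ✓
(5,2)+ 3/7 ✓
(5,3)# 2/6 ✓
(5,4)+ 0/3 ✗
(6,0)# 1/3 ✓
(6,1)+ 3/5 ✓
(6,2)+ 2/4 ✓
(6,4)# 1/2 ✓
Unsatisfied: (0,1), (0,2), (0,3), (0,4), (1,0), (1,3), (2,0), (2,4), (4,2), (5,0), (5,4) — 11 in total.

11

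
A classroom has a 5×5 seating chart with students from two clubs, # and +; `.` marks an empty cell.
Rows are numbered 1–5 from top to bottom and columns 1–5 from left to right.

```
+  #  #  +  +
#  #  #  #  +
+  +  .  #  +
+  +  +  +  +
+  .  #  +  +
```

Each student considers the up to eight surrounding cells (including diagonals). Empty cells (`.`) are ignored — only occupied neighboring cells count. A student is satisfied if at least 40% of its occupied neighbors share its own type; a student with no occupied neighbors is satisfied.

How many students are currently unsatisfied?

3

(1,1)+ 0/3 ✗
(1,2)# 4/5 ✓
(1,3)# 4/5 ✓
(1,4)+ 2/5 ✓
(1,5)+ 2/3 ✓
(2,1)# 2/5 ✓
(2,2)# 4/7 ✓
(2,3)# 5/7 ✓
(2,4)# 3/7 ✓
(2,5)+ 3/5 ✓
(3,1)+ 3/5 ✓
(3,2)+ 4/7 ✓
(3,4)# 2/7 ✗
(3,5)+ 3/5 ✓
(4,1)+ 4/4 ✓
(4,2)+ 5/6 ✓
(4,3)+ 4/6 ✓
(4,4)+ 5/7 ✓
(4,5)+ 4/5 ✓
(5,1)+ 2/2 ✓
(5,3)# 0/4 ✗
(5,4)+ 4/5 ✓
(5,5)+ 3/3 ✓
Unsatisfied: (1,1), (3,4), (5,3) — 3 in total.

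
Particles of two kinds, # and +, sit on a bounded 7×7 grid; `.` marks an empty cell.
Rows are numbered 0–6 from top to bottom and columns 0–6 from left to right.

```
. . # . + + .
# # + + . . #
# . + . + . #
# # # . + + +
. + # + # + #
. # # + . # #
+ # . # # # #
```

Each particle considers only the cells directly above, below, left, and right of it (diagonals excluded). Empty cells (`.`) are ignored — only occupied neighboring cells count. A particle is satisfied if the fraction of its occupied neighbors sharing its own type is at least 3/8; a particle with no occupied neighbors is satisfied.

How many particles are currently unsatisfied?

Row 0: (0,2)# 0/1 not · (0,4)+ 1/1 satisfied · (0,5)+ 1/1 satisfied
Row 1: (1,0)# 2/2 satisfied · (1,1)# 1/2 satisfied · (1,2)+ 2/4 satisfied · (1,3)+ 1/1 satisfied · (1,6)# 1/1 satisfied
Row 2: (2,0)# 2/2 satisfied · (2,2)+ 1/2 satisfied · (2,4)+ 1/1 satisfied · (2,6)# 1/2 satisfied
Row 3: (3,0)# 2/2 satisfied · (3,1)# 2/3 satisfied · (3,2)# 2/3 satisfied · (3,4)+ 2/3 satisfied · (3,5)+ 3/3 satisfied · (3,6)+ 1/3 not
Row 4: (4,1)+ 0/3 not · (4,2)# 2/4 satisfied · (4,3)+ 1/3 not · (4,4)# 0/3 not · (4,5)+ 1/4 not · (4,6)# 1/3 not
Row 5: (5,1)# 2/3 satisfied · (5,2)# 2/3 satisfied · (5,3)+ 1/3 not · (5,5)# 2/3 satisfied · (5,6)# 3/3 satisfied
Row 6: (6,0)+ 0/1 not · (6,1)# 1/2 satisfied · (6,3)# 1/2 satisfied · (6,4)# 2/2 satisfied · (6,5)# 3/3 satisfied · (6,6)# 2/2 satisfied
Unsatisfied: (0,2), (3,6), (4,1), (4,3), (4,4), (4,5), (4,6), (5,3), (6,0) — 9 in total.

9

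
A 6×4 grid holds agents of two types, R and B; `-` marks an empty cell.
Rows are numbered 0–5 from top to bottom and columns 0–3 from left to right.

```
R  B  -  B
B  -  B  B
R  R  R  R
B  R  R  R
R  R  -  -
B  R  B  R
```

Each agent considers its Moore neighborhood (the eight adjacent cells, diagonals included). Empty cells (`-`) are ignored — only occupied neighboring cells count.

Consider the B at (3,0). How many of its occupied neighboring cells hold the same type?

0

Occupied neighbors of (3,0): (2,0)=R, (2,1)=R, (3,1)=R, (4,0)=R, (4,1)=R.
Same type (B): 0 of 5.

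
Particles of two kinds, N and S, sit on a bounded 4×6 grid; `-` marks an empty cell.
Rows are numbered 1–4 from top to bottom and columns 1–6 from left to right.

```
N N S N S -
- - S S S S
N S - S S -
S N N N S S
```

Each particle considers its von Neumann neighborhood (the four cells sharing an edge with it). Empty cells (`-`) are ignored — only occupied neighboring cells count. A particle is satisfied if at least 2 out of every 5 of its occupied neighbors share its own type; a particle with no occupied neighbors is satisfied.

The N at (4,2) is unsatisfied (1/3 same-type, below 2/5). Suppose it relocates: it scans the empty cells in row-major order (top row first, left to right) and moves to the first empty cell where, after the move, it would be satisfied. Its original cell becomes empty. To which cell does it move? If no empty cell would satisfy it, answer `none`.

(2,1)

Vacating (4,2). Empty cells in order:
  (1,6): 0/2 same-type → still unsatisfied.
  (2,1): 2/2 same-type → satisfied — stop here.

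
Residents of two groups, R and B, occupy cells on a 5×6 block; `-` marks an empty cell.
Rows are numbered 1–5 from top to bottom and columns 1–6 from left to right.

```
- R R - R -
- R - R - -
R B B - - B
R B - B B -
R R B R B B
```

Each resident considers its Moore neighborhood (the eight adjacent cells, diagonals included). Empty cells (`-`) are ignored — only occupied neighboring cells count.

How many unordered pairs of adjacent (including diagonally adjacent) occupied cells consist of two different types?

14

Scan each occupied cell's neighbors to the right and below (and the two forward diagonals) so each pair is counted once.
From row 1: 0 unlike of 5 pairs (running 0/5).
From row 2: 3 unlike of 4 pairs (running 3/9).
From row 3: 3 unlike of 9 pairs (running 6/18).
From row 4: 5 unlike of 13 pairs (running 11/31).
From row 5: 3 unlike of 5 pairs (running 14/36).
Total adjacent occupied pairs: 36; unlike-type pairs: 14.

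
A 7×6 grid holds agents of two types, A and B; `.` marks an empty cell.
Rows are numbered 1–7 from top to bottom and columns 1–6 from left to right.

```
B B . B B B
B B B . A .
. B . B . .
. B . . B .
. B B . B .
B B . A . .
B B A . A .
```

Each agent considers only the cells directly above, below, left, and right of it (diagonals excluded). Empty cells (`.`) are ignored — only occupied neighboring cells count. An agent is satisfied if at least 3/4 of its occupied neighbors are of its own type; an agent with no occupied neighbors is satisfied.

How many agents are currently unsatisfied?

Row 1: (1,1)B 2/2 ✓ · (1,2)B 2/2 ✓ · (1,4)B 1/1 ✓ · (1,5)B 2/3 ✗ · (1,6)B 1/1 ✓
Row 2: (2,1)B 2/2 ✓ · (2,2)B 4/4 ✓ · (2,3)B 1/1 ✓ · (2,5)A 0/1 ✗
Row 3: (3,2)B 2/2 ✓ · (3,4)B 0/0 ✓
Row 4: (4,2)B 2/2 ✓ · (4,5)B 1/1 ✓
Row 5: (5,2)B 3/3 ✓ · (5,3)B 1/1 ✓ · (5,5)B 1/1 ✓
Row 6: (6,1)B 2/2 ✓ · (6,2)B 3/3 ✓ · (6,4)A 0/0 ✓
Row 7: (7,1)B 2/2 ✓ · (7,2)B 2/3 ✗ · (7,3)A 0/1 ✗ · (7,5)A 0/0 ✓
Unsatisfied: (1,5), (2,5), (7,2), (7,3) — 4 in total.

4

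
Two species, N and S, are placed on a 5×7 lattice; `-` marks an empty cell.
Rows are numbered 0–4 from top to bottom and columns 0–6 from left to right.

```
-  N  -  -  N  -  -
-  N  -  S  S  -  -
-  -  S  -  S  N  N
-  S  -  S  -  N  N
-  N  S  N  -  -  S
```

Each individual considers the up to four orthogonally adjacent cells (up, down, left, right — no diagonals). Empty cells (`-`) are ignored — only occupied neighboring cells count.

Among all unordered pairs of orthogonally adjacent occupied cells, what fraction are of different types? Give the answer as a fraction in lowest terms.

1/2

Scan each occupied cell's neighbors to the right and below so each pair is counted once.
Row 0: N(0,1)–N(1,1)= N(0,4)–S(1,4)≠  → 1/2 unlike.
Row 1: S(1,3)–S(1,4)= S(1,4)–S(2,4)=  → 0/2 unlike.
Row 2: S(2,4)–N(2,5)≠ N(2,5)–N(2,6)= N(2,5)–N(3,5)= N(2,6)–N(3,6)=  → 1/4 unlike.
Row 3: S(3,1)–N(4,1)≠ S(3,3)–N(4,3)≠ N(3,5)–N(3,6)= N(3,6)–S(4,6)≠  → 3/4 unlike.
Row 4: N(4,1)–S(4,2)≠ S(4,2)–N(4,3)≠  → 2/2 unlike.
Total adjacent occupied pairs: 14; unlike-type pairs: 7.
7/14 reduces to 1/2.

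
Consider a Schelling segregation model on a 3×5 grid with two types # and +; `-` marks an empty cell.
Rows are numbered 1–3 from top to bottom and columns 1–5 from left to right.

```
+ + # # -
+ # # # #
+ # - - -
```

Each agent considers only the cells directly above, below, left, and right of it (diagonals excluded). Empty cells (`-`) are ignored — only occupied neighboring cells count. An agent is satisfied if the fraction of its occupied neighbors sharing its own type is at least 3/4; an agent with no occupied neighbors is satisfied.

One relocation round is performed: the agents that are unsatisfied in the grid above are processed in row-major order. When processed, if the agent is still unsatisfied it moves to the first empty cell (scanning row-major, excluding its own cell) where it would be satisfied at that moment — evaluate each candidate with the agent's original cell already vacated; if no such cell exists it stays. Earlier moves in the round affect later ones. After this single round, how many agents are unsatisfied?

0

Initially unsatisfied (in order): (1,2), (1,3), (2,1), (2,2), (3,1), (3,2).
  (1,2): no empty cell satisfies it; stays.
  (1,3) → (1,5).
  (2,1): no empty cell satisfies it; stays.
  (2,2) → (3,3).
  (3,1): no empty cell satisfies it; stays.
  (3,2) → (3,4).
Resulting grid:
+ + - # #
+ - # # #
+ - # # -
All satisfied now.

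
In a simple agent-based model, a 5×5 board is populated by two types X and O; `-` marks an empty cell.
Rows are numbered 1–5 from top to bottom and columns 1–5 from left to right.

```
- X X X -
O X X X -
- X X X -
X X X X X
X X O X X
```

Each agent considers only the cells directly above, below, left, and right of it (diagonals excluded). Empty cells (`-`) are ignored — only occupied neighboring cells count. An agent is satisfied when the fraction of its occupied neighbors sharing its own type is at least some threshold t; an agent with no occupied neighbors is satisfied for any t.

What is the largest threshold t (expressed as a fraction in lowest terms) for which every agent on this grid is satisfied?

(1,2)X 2/2
(1,3)X 3/3
(1,4)X 2/2
(2,1)O 0/1
(2,2)X 3/4
(2,3)X 4/4
(2,4)X 3/3
(3,2)X 3/3
(3,3)X 4/4
(3,4)X 3/3
(4,1)X 2/2
(4,2)X 4/4
(4,3)X 3/4
(4,4)X 4/4
(4,5)X 2/2
(5,1)X 2/2
(5,2)X 2/3
(5,3)O 0/3
(5,4)X 2/3
(5,5)X 2/2
The smallest same-type fraction is 0/1 at (2,1), which reduces to 0/1. Any threshold above that leaves this agent unsatisfied.

0/1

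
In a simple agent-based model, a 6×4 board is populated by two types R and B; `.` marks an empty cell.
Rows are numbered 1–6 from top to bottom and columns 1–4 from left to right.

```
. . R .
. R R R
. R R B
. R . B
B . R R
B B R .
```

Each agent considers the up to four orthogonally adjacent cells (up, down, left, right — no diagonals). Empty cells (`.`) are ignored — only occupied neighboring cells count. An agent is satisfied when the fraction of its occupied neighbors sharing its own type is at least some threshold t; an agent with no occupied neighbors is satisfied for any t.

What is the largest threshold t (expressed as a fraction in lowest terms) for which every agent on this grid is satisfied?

Row 1: (1,3)R 1/1
Row 2: (2,2)R 2/2 · (2,3)R 4/4 · (2,4)R 1/2
Row 3: (3,2)R 3/3 · (3,3)R 2/3 · (3,4)B 1/3
Row 4: (4,2)R 1/1 · (4,4)B 1/2
Row 5: (5,1)B 1/1 · (5,3)R 2/2 · (5,4)R 1/2
Row 6: (6,1)B 2/2 · (6,2)B 1/2 · (6,3)R 1/2
The smallest same-type fraction is 1/3 at (3,4), which reduces to 1/3. Any threshold above that leaves this agent unsatisfied.

1/3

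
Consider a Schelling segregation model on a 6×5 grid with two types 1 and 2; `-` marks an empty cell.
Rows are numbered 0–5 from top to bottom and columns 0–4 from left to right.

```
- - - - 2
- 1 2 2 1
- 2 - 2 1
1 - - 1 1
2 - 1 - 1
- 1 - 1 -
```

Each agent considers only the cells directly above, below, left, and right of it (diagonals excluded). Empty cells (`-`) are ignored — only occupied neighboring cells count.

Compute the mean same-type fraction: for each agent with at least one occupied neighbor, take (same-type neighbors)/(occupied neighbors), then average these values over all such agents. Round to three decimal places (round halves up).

0.385

Row 0: (0,4)2 0/1
Row 1: (1,1)1 0/2 · (1,2)2 1/2 · (1,3)2 2/3 · (1,4)1 1/3
Row 2: (2,1)2 0/1 · (2,3)2 1/3 · (2,4)1 2/3
Row 3: (3,0)1 0/1 · (3,3)1 1/2 · (3,4)1 3/3
Row 4: (4,0)2 0/1 · (4,2)1 — no occupied neighbors · (4,4)1 1/1
Row 5: (5,1)1 — no occupied neighbors · (5,3)1 — no occupied neighbors
Sum over 13 agents: 0/1 + 0/2 + 1/2 + 2/3 + 1/3 + 0/1 + 1/3 + 2/3 + 0/1 + 1/2 + 3/3 + 0/1 + 1/1 = 5; mean = 5 ÷ 13 = 5/13 = 0.384615… → 0.385.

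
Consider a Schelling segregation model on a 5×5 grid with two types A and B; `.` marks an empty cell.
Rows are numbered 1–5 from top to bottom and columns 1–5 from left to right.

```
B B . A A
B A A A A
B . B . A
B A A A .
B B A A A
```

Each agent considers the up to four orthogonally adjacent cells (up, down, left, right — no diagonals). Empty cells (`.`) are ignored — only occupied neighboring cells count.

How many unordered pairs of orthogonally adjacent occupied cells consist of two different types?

Scan each occupied cell's neighbors to the right and below so each pair is counted once.
Row 1: B(1,1)–B(1,2)= B(1,1)–B(2,1)= B(1,2)–A(2,2)≠ A(1,4)–A(1,5)= A(1,4)–A(2,4)= A(1,5)–A(2,5)=  → 1/6 unlike.
Row 2: B(2,1)–A(2,2)≠ B(2,1)–B(3,1)= A(2,2)–A(2,3)= A(2,3)–A(2,4)= A(2,3)–B(3,3)≠ A(2,4)–A(2,5)= A(2,5)–A(3,5)=  → 2/7 unlike.
Row 3: B(3,1)–B(4,1)= B(3,3)–A(4,3)≠  → 1/2 unlike.
Row 4: B(4,1)–A(4,2)≠ B(4,1)–B(5,1)= A(4,2)–A(4,3)= A(4,2)–B(5,2)≠ A(4,3)–A(4,4)= A(4,3)–A(5,3)= A(4,4)–A(5,4)=  → 2/7 unlike.
Row 5: B(5,1)–B(5,2)= B(5,2)–A(5,3)≠ A(5,3)–A(5,4)= A(5,4)–A(5,5)=  → 1/4 unlike.
Total adjacent occupied pairs: 26; unlike-type pairs: 7.

7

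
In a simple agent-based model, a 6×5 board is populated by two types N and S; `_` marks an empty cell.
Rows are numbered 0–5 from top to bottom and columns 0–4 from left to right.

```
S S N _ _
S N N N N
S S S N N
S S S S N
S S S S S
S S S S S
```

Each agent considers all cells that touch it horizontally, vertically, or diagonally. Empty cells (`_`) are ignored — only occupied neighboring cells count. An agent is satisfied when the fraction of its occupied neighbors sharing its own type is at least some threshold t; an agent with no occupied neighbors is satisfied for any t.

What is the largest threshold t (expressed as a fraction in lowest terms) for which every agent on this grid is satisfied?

1/4

Row 0: (0,0)S 2/3 · (0,1)S 2/5 · (0,2)N 3/4
Row 1: (1,0)S 4/5 · (1,1)N 2/8 · (1,2)N 4/7 · (1,3)N 5/6 · (1,4)N 3/3
Row 2: (2,0)S 4/5 · (2,1)S 6/8 · (2,2)S 4/8 · (2,3)N 5/8 · (2,4)N 4/5
Row 3: (3,0)S 5/5 · (3,1)S 8/8 · (3,2)S 7/8 · (3,3)S 5/8 · (3,4)N 2/5
Row 4: (4,0)S 5/5 · (4,1)S 8/8 · (4,2)S 8/8 · (4,3)S 7/8 · (4,4)S 4/5
Row 5: (5,0)S 3/3 · (5,1)S 5/5 · (5,2)S 5/5 · (5,3)S 5/5 · (5,4)S 3/3
The smallest same-type fraction is 2/8 at (1,1), which reduces to 1/4. Any threshold above that leaves this agent unsatisfied.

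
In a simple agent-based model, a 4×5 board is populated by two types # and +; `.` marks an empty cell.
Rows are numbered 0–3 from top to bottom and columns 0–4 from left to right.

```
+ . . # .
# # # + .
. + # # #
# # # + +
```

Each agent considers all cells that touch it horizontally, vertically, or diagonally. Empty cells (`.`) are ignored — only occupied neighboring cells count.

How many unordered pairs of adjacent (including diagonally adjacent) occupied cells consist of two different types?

20

Scan each occupied cell's neighbors to the right and below (and the two forward diagonals) so each pair is counted once.
Row 0: +(0,0)–#(1,0)≠ +(0,0)–#(1,1)≠ #(0,3)–+(1,3)≠ #(0,3)–#(1,2)=  → 3/4 unlike.
Row 1: #(1,0)–#(1,1)= #(1,0)–+(2,1)≠ #(1,1)–#(1,2)= #(1,1)–+(2,1)≠ #(1,1)–#(2,2)= #(1,2)–+(1,3)≠ #(1,2)–#(2,2)= #(1,2)–#(2,3)= #(1,2)–+(2,1)≠ +(1,3)–#(2,3)≠ +(1,3)–#(2,4)≠ +(1,3)–#(2,2)≠  → 7/12 unlike.
Row 2: +(2,1)–#(2,2)≠ +(2,1)–#(3,1)≠ +(2,1)–#(3,2)≠ +(2,1)–#(3,0)≠ #(2,2)–#(2,3)= #(2,2)–#(3,2)= #(2,2)–+(3,3)≠ #(2,2)–#(3,1)= #(2,3)–#(2,4)= #(2,3)–+(3,3)≠ #(2,3)–+(3,4)≠ #(2,3)–#(3,2)= #(2,4)–+(3,4)≠ #(2,4)–+(3,3)≠  → 9/14 unlike.
Row 3: #(3,0)–#(3,1)= #(3,1)–#(3,2)= #(3,2)–+(3,3)≠ +(3,3)–+(3,4)=  → 1/4 unlike.
Total adjacent occupied pairs: 34; unlike-type pairs: 20.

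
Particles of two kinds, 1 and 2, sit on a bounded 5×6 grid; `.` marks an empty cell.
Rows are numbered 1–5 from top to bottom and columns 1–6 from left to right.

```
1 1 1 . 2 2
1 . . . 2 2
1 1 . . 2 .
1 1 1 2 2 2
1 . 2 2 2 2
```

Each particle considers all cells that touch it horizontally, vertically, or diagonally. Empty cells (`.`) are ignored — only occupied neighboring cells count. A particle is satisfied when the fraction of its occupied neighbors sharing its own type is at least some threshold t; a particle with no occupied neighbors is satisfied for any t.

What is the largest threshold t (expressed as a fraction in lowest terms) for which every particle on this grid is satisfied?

Row 1: (1,1)1 2/2 · (1,2)1 3/3 · (1,3)1 1/1 · (1,5)2 3/3 · (1,6)2 3/3
Row 2: (2,1)1 4/4 · (2,5)2 4/4 · (2,6)2 4/4
Row 3: (3,1)1 4/4 · (3,2)1 5/5 · (3,5)2 5/5
Row 4: (4,1)1 4/4 · (4,2)1 5/6 · (4,3)1 2/5 · (4,4)2 5/6 · (4,5)2 6/6 · (4,6)2 4/4
Row 5: (5,1)1 2/2 · (5,3)2 2/4 · (5,4)2 4/5 · (5,5)2 5/5 · (5,6)2 3/3
The smallest same-type fraction is 2/5 at (4,3), which reduces to 2/5. Any threshold above that leaves this particle unsatisfied.

2/5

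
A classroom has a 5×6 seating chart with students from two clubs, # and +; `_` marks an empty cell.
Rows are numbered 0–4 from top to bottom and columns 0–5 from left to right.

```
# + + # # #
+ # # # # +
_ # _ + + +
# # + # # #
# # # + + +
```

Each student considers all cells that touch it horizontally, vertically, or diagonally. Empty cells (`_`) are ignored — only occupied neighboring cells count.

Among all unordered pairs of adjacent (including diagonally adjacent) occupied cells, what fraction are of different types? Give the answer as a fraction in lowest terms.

39/76

Scan each occupied cell's neighbors to the right and below (and the two forward diagonals) so each pair is counted once.
Row 0: #(0,0)–+(0,1)≠ #(0,0)–+(1,0)≠ #(0,0)–#(1,1)= +(0,1)–+(0,2)= +(0,1)–#(1,1)≠ +(0,1)–#(1,2)≠ +(0,1)–+(1,0)= +(0,2)–#(0,3)≠ +(0,2)–#(1,2)≠ +(0,2)–#(1,3)≠ +(0,2)–#(1,1)≠ #(0,3)–#(0,4)= #(0,3)–#(1,3)= #(0,3)–#(1,4)= #(0,3)–#(1,2)= #(0,4)–#(0,5)= #(0,4)–#(1,4)= #(0,4)–+(1,5)≠ #(0,4)–#(1,3)= #(0,5)–+(1,5)≠ #(0,5)–#(1,4)=  → 10/21 unlike.
Row 1: +(1,0)–#(1,1)≠ +(1,0)–#(2,1)≠ #(1,1)–#(1,2)= #(1,1)–#(2,1)= #(1,2)–#(1,3)= #(1,2)–+(2,3)≠ #(1,2)–#(2,1)= #(1,3)–#(1,4)= #(1,3)–+(2,3)≠ #(1,3)–+(2,4)≠ #(1,4)–+(1,5)≠ #(1,4)–+(2,4)≠ #(1,4)–+(2,5)≠ #(1,4)–+(2,3)≠ +(1,5)–+(2,5)= +(1,5)–+(2,4)=  → 9/16 unlike.
Row 2: #(2,1)–#(3,1)= #(2,1)–+(3,2)≠ #(2,1)–#(3,0)= +(2,3)–+(2,4)= +(2,3)–#(3,3)≠ +(2,3)–#(3,4)≠ +(2,3)–+(3,2)= +(2,4)–+(2,5)= +(2,4)–#(3,4)≠ +(2,4)–#(3,5)≠ +(2,4)–#(3,3)≠ +(2,5)–#(3,5)≠ +(2,5)–#(3,4)≠  → 8/13 unlike.
Row 3: #(3,0)–#(3,1)= #(3,0)–#(4,0)= #(3,0)–#(4,1)= #(3,1)–+(3,2)≠ #(3,1)–#(4,1)= #(3,1)–#(4,2)= #(3,1)–#(4,0)= +(3,2)–#(3,3)≠ +(3,2)–#(4,2)≠ +(3,2)–+(4,3)= +(3,2)–#(4,1)≠ #(3,3)–#(3,4)= #(3,3)–+(4,3)≠ #(3,3)–+(4,4)≠ #(3,3)–#(4,2)= #(3,4)–#(3,5)= #(3,4)–+(4,4)≠ #(3,4)–+(4,5)≠ #(3,4)–+(4,3)≠ #(3,5)–+(4,5)≠ #(3,5)–+(4,4)≠  → 11/21 unlike.
Row 4: #(4,0)–#(4,1)= #(4,1)–#(4,2)= #(4,2)–+(4,3)≠ +(4,3)–+(4,4)= +(4,4)–+(4,5)=  → 1/5 unlike.
Total adjacent occupied pairs: 76; unlike-type pairs: 39.
39/76 is already in lowest terms.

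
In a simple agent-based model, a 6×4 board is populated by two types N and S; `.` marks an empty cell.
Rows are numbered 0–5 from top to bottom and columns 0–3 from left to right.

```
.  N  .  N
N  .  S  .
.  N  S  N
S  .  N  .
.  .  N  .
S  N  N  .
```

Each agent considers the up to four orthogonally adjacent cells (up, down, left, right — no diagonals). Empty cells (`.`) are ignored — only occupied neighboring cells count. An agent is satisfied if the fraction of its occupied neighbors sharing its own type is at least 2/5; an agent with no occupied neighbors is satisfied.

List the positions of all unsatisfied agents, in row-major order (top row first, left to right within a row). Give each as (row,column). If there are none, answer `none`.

(2,1), (2,2), (2,3), (5,0)

(0,1)N 0/0 ✓
(0,3)N 0/0 ✓
(1,0)N 0/0 ✓
(1,2)S 1/1 ✓
(2,1)N 0/1 ✗
(2,2)S 1/4 ✗
(2,3)N 0/1 ✗
(3,0)S 0/0 ✓
(3,2)N 1/2 ✓
(4,2)N 2/2 ✓
(5,0)S 0/1 ✗
(5,1)N 1/2 ✓
(5,2)N 2/2 ✓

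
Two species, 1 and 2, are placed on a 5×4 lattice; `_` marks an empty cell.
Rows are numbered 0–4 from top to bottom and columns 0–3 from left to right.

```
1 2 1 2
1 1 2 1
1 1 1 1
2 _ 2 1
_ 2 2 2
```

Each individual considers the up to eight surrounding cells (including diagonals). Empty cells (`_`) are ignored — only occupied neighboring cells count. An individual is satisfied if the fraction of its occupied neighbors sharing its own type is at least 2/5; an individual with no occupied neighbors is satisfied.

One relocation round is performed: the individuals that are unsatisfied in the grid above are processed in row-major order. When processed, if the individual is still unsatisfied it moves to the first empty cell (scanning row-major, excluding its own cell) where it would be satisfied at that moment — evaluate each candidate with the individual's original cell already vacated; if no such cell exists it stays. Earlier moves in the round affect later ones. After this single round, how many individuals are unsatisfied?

1

Initially unsatisfied (in order): (0,1), (0,3), (1,2), (3,0).
  (0,1) → (3,1).
  (0,3) → (4,0).
  (1,2): no empty cell satisfies it; stays.
  (3,0): now satisfied by earlier moves; stays.
Resulting grid:
1 _ 1 _
1 1 2 1
1 1 1 1
2 2 2 1
2 2 2 2
Unsatisfied now: (1,2).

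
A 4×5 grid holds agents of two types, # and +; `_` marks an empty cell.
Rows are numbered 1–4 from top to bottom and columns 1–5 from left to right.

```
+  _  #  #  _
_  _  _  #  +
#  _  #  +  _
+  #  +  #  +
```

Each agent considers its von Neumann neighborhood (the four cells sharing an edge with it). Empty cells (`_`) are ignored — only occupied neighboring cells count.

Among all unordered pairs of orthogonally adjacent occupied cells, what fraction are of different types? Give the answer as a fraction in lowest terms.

Scan each occupied cell's neighbors to the right and below so each pair is counted once.
Row 1: #(1,3)–#(1,4)= #(1,4)–#(2,4)=  → 0/2 unlike.
Row 2: #(2,4)–+(2,5)≠ #(2,4)–+(3,4)≠  → 2/2 unlike.
Row 3: #(3,1)–+(4,1)≠ #(3,3)–+(3,4)≠ #(3,3)–+(4,3)≠ +(3,4)–#(4,4)≠  → 4/4 unlike.
Row 4: +(4,1)–#(4,2)≠ #(4,2)–+(4,3)≠ +(4,3)–#(4,4)≠ #(4,4)–+(4,5)≠  → 4/4 unlike.
Total adjacent occupied pairs: 12; unlike-type pairs: 10.
10/12 reduces to 5/6.

5/6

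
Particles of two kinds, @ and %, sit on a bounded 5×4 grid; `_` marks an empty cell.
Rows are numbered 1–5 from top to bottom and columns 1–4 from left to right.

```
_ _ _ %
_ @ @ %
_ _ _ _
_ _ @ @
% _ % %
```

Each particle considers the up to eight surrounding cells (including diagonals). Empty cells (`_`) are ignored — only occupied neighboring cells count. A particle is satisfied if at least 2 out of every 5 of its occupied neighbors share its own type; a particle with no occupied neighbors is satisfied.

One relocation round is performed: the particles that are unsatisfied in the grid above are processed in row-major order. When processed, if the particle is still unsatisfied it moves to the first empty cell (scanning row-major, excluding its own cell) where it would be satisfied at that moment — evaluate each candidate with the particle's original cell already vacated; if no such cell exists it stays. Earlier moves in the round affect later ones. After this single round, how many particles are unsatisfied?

0

Initially unsatisfied (in order): (2,3), (4,3), (4,4), (5,3), (5,4).
  (2,3) → (1,1).
  (4,3) → (1,2).
  (4,4) → (1,3).
  (5,3): now satisfied by earlier moves; stays.
  (5,4): now satisfied by earlier moves; stays.
Resulting grid:
@ @ @ %
_ @ _ %
_ _ _ _
_ _ _ _
% _ % %
All satisfied now.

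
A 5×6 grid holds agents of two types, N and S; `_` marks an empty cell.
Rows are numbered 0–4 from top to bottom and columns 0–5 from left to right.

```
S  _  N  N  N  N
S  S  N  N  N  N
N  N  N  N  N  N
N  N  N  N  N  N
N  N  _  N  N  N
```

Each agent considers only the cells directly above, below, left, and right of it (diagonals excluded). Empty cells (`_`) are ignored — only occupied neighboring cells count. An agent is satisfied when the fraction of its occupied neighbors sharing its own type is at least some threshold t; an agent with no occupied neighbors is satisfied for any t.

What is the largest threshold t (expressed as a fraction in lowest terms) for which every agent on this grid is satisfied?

(0,0)S 1/1
(0,2)N 2/2
(0,3)N 3/3
(0,4)N 3/3
(0,5)N 2/2
(1,0)S 2/3
(1,1)S 1/3
(1,2)N 3/4
(1,3)N 4/4
(1,4)N 4/4
(1,5)N 3/3
(2,0)N 2/3
(2,1)N 3/4
(2,2)N 4/4
(2,3)N 4/4
(2,4)N 4/4
(2,5)N 3/3
(3,0)N 3/3
(3,1)N 4/4
(3,2)N 3/3
(3,3)N 4/4
(3,4)N 4/4
(3,5)N 3/3
(4,0)N 2/2
(4,1)N 2/2
(4,3)N 2/2
(4,4)N 3/3
(4,5)N 2/2
The smallest same-type fraction is 1/3 at (1,1), which reduces to 1/3. Any threshold above that leaves this agent unsatisfied.

1/3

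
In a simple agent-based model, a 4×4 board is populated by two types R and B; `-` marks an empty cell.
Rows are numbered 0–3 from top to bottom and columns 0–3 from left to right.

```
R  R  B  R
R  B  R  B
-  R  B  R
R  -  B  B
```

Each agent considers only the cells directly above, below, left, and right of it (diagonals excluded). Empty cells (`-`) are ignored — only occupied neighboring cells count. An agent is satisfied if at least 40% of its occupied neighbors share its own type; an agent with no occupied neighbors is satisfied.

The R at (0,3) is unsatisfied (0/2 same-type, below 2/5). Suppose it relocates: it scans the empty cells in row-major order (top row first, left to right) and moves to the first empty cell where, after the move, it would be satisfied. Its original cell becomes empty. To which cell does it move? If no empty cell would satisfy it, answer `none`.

Vacating (0,3). Empty cells in order:
  (2,0): 3/3 same-type → satisfied — stop here.

(2,0)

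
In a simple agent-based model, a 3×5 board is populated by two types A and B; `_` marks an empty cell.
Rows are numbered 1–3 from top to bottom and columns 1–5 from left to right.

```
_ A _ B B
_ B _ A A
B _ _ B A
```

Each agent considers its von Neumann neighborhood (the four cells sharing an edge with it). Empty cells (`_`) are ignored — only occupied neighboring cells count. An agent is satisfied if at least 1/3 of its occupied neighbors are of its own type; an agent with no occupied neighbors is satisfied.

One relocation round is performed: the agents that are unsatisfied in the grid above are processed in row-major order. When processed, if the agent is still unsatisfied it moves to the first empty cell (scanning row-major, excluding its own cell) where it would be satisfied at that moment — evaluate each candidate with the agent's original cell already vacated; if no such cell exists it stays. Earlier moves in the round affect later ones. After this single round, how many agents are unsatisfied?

Initially unsatisfied (in order): (1,2), (2,2), (3,4).
  (1,2) → (1,1).
  (2,2): now satisfied by earlier moves; stays.
  (3,4) → (1,2).
Resulting grid:
A B _ B B
_ B _ A A
B _ _ _ A
Unsatisfied now: (1,1).

1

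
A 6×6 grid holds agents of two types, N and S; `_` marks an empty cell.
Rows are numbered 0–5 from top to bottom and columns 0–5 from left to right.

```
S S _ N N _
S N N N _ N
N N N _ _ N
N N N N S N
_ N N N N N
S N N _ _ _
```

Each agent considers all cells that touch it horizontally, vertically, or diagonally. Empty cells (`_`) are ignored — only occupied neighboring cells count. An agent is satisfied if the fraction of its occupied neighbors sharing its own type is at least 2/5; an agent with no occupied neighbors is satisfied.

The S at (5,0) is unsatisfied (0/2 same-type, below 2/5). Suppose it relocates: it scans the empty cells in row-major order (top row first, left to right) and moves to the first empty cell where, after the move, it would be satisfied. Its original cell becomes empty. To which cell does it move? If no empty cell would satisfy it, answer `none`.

none

Vacating (5,0). Empty cells in order:
  (0,2): 1/5 same-type → still unsatisfied.
  (0,5): 0/2 same-type → still unsatisfied.
  (1,4): 0/5 same-type → still unsatisfied.
  (2,3): 1/6 same-type → still unsatisfied.
  (2,4): 1/6 same-type → still unsatisfied.
  (4,0): 0/4 same-type → still unsatisfied.
  (5,3): 0/4 same-type → still unsatisfied.
  (5,4): 0/3 same-type → still unsatisfied.
  (5,5): 0/2 same-type → still unsatisfied.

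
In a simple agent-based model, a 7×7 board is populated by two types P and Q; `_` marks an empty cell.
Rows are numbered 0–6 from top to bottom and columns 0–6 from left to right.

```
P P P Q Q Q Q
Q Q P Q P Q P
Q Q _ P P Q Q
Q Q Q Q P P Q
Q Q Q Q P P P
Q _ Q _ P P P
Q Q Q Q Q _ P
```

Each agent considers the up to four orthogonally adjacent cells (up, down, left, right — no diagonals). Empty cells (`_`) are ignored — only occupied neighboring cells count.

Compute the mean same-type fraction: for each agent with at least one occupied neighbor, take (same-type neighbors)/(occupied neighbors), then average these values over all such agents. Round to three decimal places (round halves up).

0.728

Row 0: (0,0)P 1/2 · (0,1)P 2/3 · (0,2)P 2/3 · (0,3)Q 2/3 · (0,4)Q 2/3 · (0,5)Q 3/3 · (0,6)Q 1/2
Row 1: (1,0)Q 2/3 · (1,1)Q 2/4 · (1,2)P 1/3 · (1,3)Q 1/4 · (1,4)P 1/4 · (1,5)Q 2/4 · (1,6)P 0/3
Row 2: (2,0)Q 3/3 · (2,1)Q 3/3 · (2,3)P 1/3 · (2,4)P 3/4 · (2,5)Q 2/4 · (2,6)Q 2/3
Row 3: (3,0)Q 3/3 · (3,1)Q 4/4 · (3,2)Q 3/3 · (3,3)Q 2/4 · (3,4)P 3/4 · (3,5)P 2/4 · (3,6)Q 1/3
Row 4: (4,0)Q 3/3 · (4,1)Q 3/3 · (4,2)Q 4/4 · (4,3)Q 2/3 · (4,4)P 3/4 · (4,5)P 4/4 · (4,6)P 2/3
Row 5: (5,0)Q 2/2 · (5,2)Q 2/2 · (5,4)P 2/3 · (5,5)P 3/3 · (5,6)P 3/3
Row 6: (6,0)Q 2/2 · (6,1)Q 2/2 · (6,2)Q 3/3 · (6,3)Q 2/2 · (6,4)Q 1/2 · (6,6)P 1/1
Sum over 45 agents: 1/2 + 2/3 + 2/3 + 2/3 + 2/3 + 3/3 + 1/2 + 2/3 + 2/4 + 1/3 + 1/4 + 1/4 + 2/4 + 0/3 + 3/3 + 3/3 + 1/3 + 3/4 + 2/4 + 2/3 + 3/3 + 4/4 + 3/3 + 2/4 + 3/4 + 2/4 + 1/3 + 3/3 + 3/3 + 4/4 + 2/3 + 3/4 + 4/4 + 2/3 + 2/2 + 2/2 + 2/3 + 3/3 + 3/3 + 2/2 + 2/2 + 3/3 + 2/2 + 1/2 + 1/1 = 131/4; mean = 131/4 ÷ 45 = 131/180 = 0.727777… → 0.728.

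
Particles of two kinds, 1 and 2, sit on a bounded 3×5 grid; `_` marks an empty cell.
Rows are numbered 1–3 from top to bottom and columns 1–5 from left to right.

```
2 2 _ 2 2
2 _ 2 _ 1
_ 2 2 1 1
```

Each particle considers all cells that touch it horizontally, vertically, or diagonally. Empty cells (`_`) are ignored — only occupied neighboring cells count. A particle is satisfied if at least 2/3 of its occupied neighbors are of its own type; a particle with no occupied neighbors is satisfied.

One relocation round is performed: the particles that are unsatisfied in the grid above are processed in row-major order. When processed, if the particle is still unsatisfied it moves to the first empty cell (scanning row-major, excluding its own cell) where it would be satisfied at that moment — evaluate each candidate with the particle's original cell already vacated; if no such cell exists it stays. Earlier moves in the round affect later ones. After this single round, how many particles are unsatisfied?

1

Initially unsatisfied (in order): (1,5), (2,5), (3,4).
  (1,5) → (1,3).
  (2,5): now satisfied by earlier moves; stays.
  (3,4): no empty cell satisfies it; stays.
Resulting grid:
2 2 2 2 _
2 _ 2 _ 1
_ 2 2 1 1
Unsatisfied now: (3,4).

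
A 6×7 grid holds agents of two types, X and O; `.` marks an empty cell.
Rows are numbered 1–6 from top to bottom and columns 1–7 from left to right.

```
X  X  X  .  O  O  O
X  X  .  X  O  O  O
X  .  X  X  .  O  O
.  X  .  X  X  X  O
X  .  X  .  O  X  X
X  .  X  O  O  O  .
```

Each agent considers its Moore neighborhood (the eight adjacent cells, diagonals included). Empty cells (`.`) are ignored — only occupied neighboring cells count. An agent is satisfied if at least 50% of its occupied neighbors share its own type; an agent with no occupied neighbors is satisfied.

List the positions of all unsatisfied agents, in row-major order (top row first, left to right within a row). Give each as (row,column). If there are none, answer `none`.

Row 1: (1,1)X 3/3 satisfied · (1,2)X 4/4 satisfied · (1,3)X 3/3 satisfied · (1,5)O 3/4 satisfied · (1,6)O 5/5 satisfied · (1,7)O 3/3 satisfied
Row 2: (2,1)X 4/4 satisfied · (2,2)X 6/6 satisfied · (2,4)X 3/5 satisfied · (2,5)O 4/6 satisfied · (2,6)O 7/7 satisfied · (2,7)O 5/5 satisfied
Row 3: (3,1)X 3/3 satisfied · (3,3)X 5/5 satisfied · (3,4)X 4/5 satisfied · (3,6)O 5/7 satisfied · (3,7)O 4/5 satisfied
Row 4: (4,2)X 4/4 satisfied · (4,4)X 4/5 satisfied · (4,5)X 4/6 satisfied · (4,6)X 3/7 not · (4,7)O 2/5 not
Row 5: (5,1)X 2/2 satisfied · (5,3)X 3/4 satisfied · (5,5)O 3/7 not · (5,6)X 3/7 not · (5,7)X 2/4 satisfied
Row 6: (6,1)X 1/1 satisfied · (6,3)X 1/2 satisfied · (6,4)O 2/4 satisfied · (6,5)O 3/4 satisfied · (6,6)O 2/4 satisfied

(4,6), (4,7), (5,5), (5,6)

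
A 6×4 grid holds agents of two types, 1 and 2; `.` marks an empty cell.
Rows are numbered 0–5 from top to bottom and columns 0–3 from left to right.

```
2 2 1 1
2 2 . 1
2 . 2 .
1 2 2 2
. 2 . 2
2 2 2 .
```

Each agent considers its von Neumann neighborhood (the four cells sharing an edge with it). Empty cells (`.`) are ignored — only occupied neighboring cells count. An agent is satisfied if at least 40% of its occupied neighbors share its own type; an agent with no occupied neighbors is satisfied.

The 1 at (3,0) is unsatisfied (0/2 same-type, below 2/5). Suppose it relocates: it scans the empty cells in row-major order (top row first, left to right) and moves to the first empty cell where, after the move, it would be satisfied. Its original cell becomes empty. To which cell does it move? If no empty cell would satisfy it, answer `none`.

(1,2)

Vacating (3,0). Empty cells in order:
  (1,2): 2/4 same-type → satisfied — stop here.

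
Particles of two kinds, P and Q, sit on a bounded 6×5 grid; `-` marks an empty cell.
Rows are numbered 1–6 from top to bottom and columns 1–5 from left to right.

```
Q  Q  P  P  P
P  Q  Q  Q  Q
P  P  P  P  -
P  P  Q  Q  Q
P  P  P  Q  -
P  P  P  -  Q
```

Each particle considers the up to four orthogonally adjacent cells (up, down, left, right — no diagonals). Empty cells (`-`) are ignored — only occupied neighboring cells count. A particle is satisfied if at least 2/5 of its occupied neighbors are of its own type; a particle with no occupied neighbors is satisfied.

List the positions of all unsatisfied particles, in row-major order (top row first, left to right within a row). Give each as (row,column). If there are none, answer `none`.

Row 1: (1,1)Q 1/2 ✓ · (1,2)Q 2/3 ✓ · (1,3)P 1/3 ✗ · (1,4)P 2/3 ✓ · (1,5)P 1/2 ✓
Row 2: (2,1)P 1/3 ✗ · (2,2)Q 2/4 ✓ · (2,3)Q 2/4 ✓ · (2,4)Q 2/4 ✓ · (2,5)Q 1/2 ✓
Row 3: (3,1)P 3/3 ✓ · (3,2)P 3/4 ✓ · (3,3)P 2/4 ✓ · (3,4)P 1/3 ✗
Row 4: (4,1)P 3/3 ✓ · (4,2)P 3/4 ✓ · (4,3)Q 1/4 ✗ · (4,4)Q 3/4 ✓ · (4,5)Q 1/1 ✓
Row 5: (5,1)P 3/3 ✓ · (5,2)P 4/4 ✓ · (5,3)P 2/4 ✓ · (5,4)Q 1/2 ✓
Row 6: (6,1)P 2/2 ✓ · (6,2)P 3/3 ✓ · (6,3)P 2/2 ✓ · (6,5)Q 0/0 ✓

(1,3), (2,1), (3,4), (4,3)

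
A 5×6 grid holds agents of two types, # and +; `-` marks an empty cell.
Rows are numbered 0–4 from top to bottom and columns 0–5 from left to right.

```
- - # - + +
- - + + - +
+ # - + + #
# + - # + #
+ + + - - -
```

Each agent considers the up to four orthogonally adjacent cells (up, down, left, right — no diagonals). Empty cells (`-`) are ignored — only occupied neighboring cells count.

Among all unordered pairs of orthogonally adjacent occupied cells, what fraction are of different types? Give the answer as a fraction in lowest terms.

Scan each occupied cell's neighbors to the right and below so each pair is counted once.
Row 0: #(0,2)–+(1,2)≠ +(0,4)–+(0,5)= +(0,5)–+(1,5)=  → 1/3 unlike.
Row 1: +(1,2)–+(1,3)= +(1,3)–+(2,3)= +(1,5)–#(2,5)≠  → 1/3 unlike.
Row 2: +(2,0)–#(2,1)≠ +(2,0)–#(3,0)≠ #(2,1)–+(3,1)≠ +(2,3)–+(2,4)= +(2,3)–#(3,3)≠ +(2,4)–#(2,5)≠ +(2,4)–+(3,4)= #(2,5)–#(3,5)=  → 5/8 unlike.
Row 3: #(3,0)–+(3,1)≠ #(3,0)–+(4,0)≠ +(3,1)–+(4,1)= #(3,3)–+(3,4)≠ +(3,4)–#(3,5)≠  → 4/5 unlike.
Row 4: +(4,0)–+(4,1)= +(4,1)–+(4,2)=  → 0/2 unlike.
Total adjacent occupied pairs: 21; unlike-type pairs: 11.
11/21 is already in lowest terms.

11/21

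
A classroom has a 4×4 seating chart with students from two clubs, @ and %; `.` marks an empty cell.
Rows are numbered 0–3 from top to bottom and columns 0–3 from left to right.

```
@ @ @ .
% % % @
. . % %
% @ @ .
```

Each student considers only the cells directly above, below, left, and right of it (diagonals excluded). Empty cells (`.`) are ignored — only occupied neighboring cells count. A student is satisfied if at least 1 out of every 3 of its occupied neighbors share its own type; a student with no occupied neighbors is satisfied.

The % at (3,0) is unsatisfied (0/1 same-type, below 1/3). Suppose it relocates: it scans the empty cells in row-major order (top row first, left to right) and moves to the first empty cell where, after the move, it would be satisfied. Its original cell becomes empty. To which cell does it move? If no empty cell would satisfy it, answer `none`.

Vacating (3,0). Empty cells in order:
  (0,3): 0/2 same-type → still unsatisfied.
  (2,0): 1/1 same-type → satisfied — stop here.

(2,0)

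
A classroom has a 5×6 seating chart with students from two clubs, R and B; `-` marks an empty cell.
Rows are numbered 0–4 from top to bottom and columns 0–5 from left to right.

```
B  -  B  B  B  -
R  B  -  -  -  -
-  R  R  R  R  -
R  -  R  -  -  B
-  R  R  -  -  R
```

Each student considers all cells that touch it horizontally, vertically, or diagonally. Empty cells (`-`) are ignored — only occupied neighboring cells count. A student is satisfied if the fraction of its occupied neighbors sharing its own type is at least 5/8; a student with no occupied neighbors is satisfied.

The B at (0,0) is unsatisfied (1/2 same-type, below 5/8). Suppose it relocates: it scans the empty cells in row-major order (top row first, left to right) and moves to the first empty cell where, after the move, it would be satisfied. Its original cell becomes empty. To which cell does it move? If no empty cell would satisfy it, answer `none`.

(0,1)

Vacating (0,0). Empty cells in order:
  (0,1): 2/3 same-type → satisfied — stop here.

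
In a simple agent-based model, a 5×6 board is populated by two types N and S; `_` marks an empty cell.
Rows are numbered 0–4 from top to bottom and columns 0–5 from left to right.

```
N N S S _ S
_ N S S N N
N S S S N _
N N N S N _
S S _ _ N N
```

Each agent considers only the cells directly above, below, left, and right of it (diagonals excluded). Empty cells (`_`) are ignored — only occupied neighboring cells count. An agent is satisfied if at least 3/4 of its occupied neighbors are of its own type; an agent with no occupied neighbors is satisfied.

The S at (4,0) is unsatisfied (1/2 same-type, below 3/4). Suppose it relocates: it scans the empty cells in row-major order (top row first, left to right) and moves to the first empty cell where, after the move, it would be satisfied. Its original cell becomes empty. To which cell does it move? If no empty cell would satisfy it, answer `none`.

Vacating (4,0). Empty cells in order:
  (0,4): 2/3 same-type → still unsatisfied.
  (1,0): 0/3 same-type → still unsatisfied.
  (2,5): 0/2 same-type → still unsatisfied.
  (3,5): 0/2 same-type → still unsatisfied.
  (4,2): 1/2 same-type → still unsatisfied.
  (4,3): 1/2 same-type → still unsatisfied.

none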